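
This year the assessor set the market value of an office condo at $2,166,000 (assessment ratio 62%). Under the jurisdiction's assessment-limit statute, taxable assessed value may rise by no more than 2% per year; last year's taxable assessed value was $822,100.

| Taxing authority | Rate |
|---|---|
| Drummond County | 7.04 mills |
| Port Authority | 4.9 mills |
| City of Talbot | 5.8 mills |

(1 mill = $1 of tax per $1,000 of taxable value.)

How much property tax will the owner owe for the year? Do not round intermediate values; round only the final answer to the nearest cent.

$14,875.74

Uncapped assessed value = $2,166,000 × 0.62 = $1,342,920
Cap limit = $822,100 × 1.02 = $838,542
Taxable assessed value = min($1,342,920, $838,542) = $838,542 (cap binds)
Drummond County: $838,542 × 0.00704 = $5,903.33568
Port Authority: $838,542 × 0.0049 = $4,108.8558
City of Talbot: $838,542 × 0.0058 = $4,863.5436
Total = $14,875.73508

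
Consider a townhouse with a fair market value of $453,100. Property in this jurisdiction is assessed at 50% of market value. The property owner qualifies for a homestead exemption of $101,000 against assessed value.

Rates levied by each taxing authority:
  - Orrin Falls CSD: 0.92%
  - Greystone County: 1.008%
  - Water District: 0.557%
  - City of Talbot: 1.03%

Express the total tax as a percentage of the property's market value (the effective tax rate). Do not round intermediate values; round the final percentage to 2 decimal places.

Assessed value = $453,100 × 0.5 = $226,550
Taxable value = $226,550 − $101,000 = $125,550
Orrin Falls CSD: $125,550 × 0.0092 = $1,155.06
Greystone County: $125,550 × 0.01008 = $1,265.544
Water District: $125,550 × 0.00557 = $699.3135
City of Talbot: $125,550 × 0.0103 = $1,293.165
Total tax = $4,413.0825
Effective rate = $4,413.0825 ÷ $453,100 = 0.97% of market value

0.97%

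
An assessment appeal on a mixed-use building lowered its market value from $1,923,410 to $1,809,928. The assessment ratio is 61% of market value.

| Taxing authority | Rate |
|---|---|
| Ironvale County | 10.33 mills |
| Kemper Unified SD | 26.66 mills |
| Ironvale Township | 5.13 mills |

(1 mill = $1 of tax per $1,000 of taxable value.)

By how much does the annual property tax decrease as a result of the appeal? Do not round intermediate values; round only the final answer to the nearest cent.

$2,915.72

Old assessed value = $1,923,410 × 0.61 = $1,173,280.1
New assessed value = $1,809,928 × 0.61 = $1,104,056.08
Combined rate = 0.01033 + 0.02666 + 0.00513 = 0.04212
Old tax = $1,173,280.1 × 0.04212 = $49,418.557812
New tax = $1,104,056.08 × 0.04212 = $46,502.8420896
Reduction = $49,418.557812 − $46,502.8420896 = $2,915.7157224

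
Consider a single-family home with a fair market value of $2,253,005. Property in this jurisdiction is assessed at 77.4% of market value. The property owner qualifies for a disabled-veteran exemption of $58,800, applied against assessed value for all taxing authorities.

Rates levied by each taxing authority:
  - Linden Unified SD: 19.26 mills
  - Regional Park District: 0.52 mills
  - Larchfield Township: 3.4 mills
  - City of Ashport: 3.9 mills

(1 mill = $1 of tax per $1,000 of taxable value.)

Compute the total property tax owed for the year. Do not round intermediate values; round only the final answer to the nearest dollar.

Assessed value = $2,253,005 × 0.774 = $1,743,825.87
Taxable value = $1,743,825.87 − $58,800 = $1,685,025.87
Linden Unified SD: $1,685,025.87 × 0.01926 = $32,453.5982562
Regional Park District: $1,685,025.87 × 0.00052 = $876.2134524
Larchfield Township: $1,685,025.87 × 0.0034 = $5,729.087958
City of Ashport: $1,685,025.87 × 0.0039 = $6,571.600893
Total = $32,453.5982562 + $876.2134524 + $5,729.087958 + $6,571.600893 = $45,630.5005596

$45,631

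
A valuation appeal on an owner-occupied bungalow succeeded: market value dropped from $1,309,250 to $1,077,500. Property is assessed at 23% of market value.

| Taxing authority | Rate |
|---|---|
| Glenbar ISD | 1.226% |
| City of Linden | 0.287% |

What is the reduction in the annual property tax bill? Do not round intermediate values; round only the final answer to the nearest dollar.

$806

Old assessed value = $1,309,250 × 0.23 = $301,127.5
New assessed value = $1,077,500 × 0.23 = $247,825
Combined rate = 0.01226 + 0.00287 = 0.01513
Old tax = $301,127.5 × 0.01513 = $4,556.059075
New tax = $247,825 × 0.01513 = $3,749.59225
Reduction = $4,556.059075 − $3,749.59225 = $806.466825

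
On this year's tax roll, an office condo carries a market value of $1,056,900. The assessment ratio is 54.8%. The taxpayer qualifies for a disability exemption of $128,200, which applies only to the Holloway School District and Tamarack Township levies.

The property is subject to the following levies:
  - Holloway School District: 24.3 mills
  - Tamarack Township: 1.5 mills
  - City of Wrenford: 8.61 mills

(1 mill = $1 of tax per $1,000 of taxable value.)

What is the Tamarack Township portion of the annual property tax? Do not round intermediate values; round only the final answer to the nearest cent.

Assessed value = $1,056,900 × 0.548 = $579,181.2
Tamarack Township taxable value = $579,181.2 − $128,200 = $450,981.2
Tamarack Township levy = $450,981.2 × 0.0015 = $676.4718

$676.47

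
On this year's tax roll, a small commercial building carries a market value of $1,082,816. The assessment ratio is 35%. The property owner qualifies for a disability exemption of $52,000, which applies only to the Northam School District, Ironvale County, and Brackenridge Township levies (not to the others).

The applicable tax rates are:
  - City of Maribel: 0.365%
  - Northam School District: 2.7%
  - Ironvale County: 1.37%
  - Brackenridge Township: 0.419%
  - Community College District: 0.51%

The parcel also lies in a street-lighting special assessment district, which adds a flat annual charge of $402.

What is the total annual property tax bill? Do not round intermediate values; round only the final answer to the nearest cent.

Assessed value = $1,082,816 × 0.35 = $378,985.6
City of Maribel: $378,985.6 × 0.00365 = $1,383.29744
Northam School District: ($378,985.6 − $52,000) × 0.027 = $326,985.6 × 0.027 = $8,828.6112
Ironvale County: ($378,985.6 − $52,000) × 0.0137 = $326,985.6 × 0.0137 = $4,479.70272
Brackenridge Township: ($378,985.6 − $52,000) × 0.00419 = $326,985.6 × 0.00419 = $1,370.069664
Community College District: $378,985.6 × 0.0051 = $1,932.82656
Levies subtotal = $17,994.507584
Total = $17,994.507584 + $402 = $18,396.507584

$18,396.51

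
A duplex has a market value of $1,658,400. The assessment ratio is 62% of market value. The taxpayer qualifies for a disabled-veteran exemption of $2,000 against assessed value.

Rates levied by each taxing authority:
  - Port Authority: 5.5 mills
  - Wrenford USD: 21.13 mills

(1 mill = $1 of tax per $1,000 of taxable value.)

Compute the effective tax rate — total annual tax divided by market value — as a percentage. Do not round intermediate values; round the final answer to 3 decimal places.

1.648%

Assessed value = $1,658,400 × 0.62 = $1,028,208
Taxable value = $1,028,208 − $2,000 = $1,026,208
Port Authority: $1,026,208 × 0.0055 = $5,644.144
Wrenford USD: $1,026,208 × 0.02113 = $21,683.77504
Total tax = $27,327.91904
Effective rate = $27,327.91904 ÷ $1,658,400 = 1.648% of market value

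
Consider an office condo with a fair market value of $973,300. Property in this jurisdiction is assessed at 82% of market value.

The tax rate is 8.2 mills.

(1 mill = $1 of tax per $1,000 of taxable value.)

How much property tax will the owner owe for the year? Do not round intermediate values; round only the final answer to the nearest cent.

Assessed value = $973,300 × 0.82 = $798,106
Tax = $798,106 × 0.0082 = $6,544.4692

$6,544.47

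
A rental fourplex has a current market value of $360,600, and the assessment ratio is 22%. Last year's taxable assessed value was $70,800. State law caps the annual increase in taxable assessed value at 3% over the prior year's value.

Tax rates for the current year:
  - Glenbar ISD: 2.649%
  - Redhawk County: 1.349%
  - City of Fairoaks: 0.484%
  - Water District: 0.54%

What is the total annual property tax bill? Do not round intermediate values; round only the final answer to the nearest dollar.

$3,662

Uncapped assessed value = $360,600 × 0.22 = $79,332
Cap limit = $70,800 × 1.03 = $72,924
Taxable assessed value = min($79,332, $72,924) = $72,924 (cap binds)
Glenbar ISD: $72,924 × 0.02649 = $1,931.75676
Redhawk County: $72,924 × 0.01349 = $983.74476
City of Fairoaks: $72,924 × 0.00484 = $352.95216
Water District: $72,924 × 0.0054 = $393.7896
Total = $3,662.24328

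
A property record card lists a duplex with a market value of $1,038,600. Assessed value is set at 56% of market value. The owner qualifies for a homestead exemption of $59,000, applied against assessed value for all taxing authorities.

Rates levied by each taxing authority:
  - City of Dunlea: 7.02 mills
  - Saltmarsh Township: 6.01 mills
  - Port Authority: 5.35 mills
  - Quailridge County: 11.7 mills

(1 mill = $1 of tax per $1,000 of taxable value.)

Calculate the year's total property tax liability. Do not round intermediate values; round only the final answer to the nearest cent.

$15,720.29

Assessed value = $1,038,600 × 0.56 = $581,616
Taxable value = $581,616 − $59,000 = $522,616
City of Dunlea: $522,616 × 0.00702 = $3,668.76432
Saltmarsh Township: $522,616 × 0.00601 = $3,140.92216
Port Authority: $522,616 × 0.00535 = $2,795.9956
Quailridge County: $522,616 × 0.0117 = $6,114.6072
Total = $3,668.76432 + $3,140.92216 + $2,795.9956 + $6,114.6072 = $15,720.28928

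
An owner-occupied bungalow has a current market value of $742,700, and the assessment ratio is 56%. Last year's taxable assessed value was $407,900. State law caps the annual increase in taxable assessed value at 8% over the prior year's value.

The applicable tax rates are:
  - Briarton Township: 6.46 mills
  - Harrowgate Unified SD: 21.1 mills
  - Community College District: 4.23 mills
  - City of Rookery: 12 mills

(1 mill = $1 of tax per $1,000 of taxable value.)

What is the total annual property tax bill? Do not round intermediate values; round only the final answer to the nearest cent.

$18,212.79

Uncapped assessed value = $742,700 × 0.56 = $415,912
Cap limit = $407,900 × 1.08 = $440,532
Taxable assessed value = min($415,912, $440,532) = $415,912 (cap does not bind)
Briarton Township: $415,912 × 0.00646 = $2,686.79152
Harrowgate Unified SD: $415,912 × 0.0211 = $8,775.7432
Community College District: $415,912 × 0.00423 = $1,759.30776
City of Rookery: $415,912 × 0.012 = $4,990.944
Total = $18,212.78648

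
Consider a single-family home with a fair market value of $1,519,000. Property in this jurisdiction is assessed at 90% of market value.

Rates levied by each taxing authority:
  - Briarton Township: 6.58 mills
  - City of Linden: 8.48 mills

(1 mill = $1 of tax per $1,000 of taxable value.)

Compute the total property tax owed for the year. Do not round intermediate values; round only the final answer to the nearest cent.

$20,588.53

Assessed value = $1,519,000 × 0.9 = $1,367,100
Briarton Township: $1,367,100 × 0.00658 = $8,995.518
City of Linden: $1,367,100 × 0.00848 = $11,593.008
Total = $8,995.518 + $11,593.008 = $20,588.526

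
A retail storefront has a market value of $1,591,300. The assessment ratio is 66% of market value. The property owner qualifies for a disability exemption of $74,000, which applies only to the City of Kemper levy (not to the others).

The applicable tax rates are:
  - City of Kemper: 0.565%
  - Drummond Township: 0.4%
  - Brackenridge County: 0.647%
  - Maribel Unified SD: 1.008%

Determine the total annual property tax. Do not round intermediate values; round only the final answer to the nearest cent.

Assessed value = $1,591,300 × 0.66 = $1,050,258
City of Kemper: ($1,050,258 − $74,000) × 0.00565 = $976,258 × 0.00565 = $5,515.8577
Drummond Township: $1,050,258 × 0.004 = $4,201.032
Brackenridge County: $1,050,258 × 0.00647 = $6,795.16926
Maribel Unified SD: $1,050,258 × 0.01008 = $10,586.60064
Total = $27,098.6596

$27,098.66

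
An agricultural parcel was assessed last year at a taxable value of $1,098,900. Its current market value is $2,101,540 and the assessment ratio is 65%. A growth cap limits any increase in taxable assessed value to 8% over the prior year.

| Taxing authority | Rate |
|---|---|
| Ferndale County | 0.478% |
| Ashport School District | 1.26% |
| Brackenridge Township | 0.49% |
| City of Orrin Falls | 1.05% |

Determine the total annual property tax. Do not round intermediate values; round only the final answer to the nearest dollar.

$38,904

Uncapped assessed value = $2,101,540 × 0.65 = $1,366,001
Cap limit = $1,098,900 × 1.08 = $1,186,812
Taxable assessed value = min($1,366,001, $1,186,812) = $1,186,812 (cap binds)
Ferndale County: $1,186,812 × 0.00478 = $5,672.96136
Ashport School District: $1,186,812 × 0.0126 = $14,953.8312
Brackenridge Township: $1,186,812 × 0.0049 = $5,815.3788
City of Orrin Falls: $1,186,812 × 0.0105 = $12,461.526
Total = $38,903.69736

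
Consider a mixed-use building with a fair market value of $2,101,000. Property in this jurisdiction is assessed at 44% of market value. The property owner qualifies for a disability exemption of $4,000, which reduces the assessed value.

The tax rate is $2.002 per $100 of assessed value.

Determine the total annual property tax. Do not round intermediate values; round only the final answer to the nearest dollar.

$18,427

Assessed value = $2,101,000 × 0.44 = $924,440
Taxable value = $924,440 − $4,000 = $920,440
Tax = $920,440 × 0.02002 = $18,427.2088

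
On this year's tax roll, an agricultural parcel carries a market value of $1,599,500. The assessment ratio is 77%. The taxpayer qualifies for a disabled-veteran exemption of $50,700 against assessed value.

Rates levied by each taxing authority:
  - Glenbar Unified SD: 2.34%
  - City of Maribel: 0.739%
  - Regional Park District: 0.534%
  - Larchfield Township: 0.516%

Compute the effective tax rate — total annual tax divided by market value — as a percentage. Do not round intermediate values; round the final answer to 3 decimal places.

3.048%

Assessed value = $1,599,500 × 0.77 = $1,231,615
Taxable value = $1,231,615 − $50,700 = $1,180,915
Glenbar Unified SD: $1,180,915 × 0.0234 = $27,633.411
City of Maribel: $1,180,915 × 0.00739 = $8,726.96185
Regional Park District: $1,180,915 × 0.00534 = $6,306.0861
Larchfield Township: $1,180,915 × 0.00516 = $6,093.5214
Total tax = $48,759.98035
Effective rate = $48,759.98035 ÷ $1,599,500 = 3.048% of market value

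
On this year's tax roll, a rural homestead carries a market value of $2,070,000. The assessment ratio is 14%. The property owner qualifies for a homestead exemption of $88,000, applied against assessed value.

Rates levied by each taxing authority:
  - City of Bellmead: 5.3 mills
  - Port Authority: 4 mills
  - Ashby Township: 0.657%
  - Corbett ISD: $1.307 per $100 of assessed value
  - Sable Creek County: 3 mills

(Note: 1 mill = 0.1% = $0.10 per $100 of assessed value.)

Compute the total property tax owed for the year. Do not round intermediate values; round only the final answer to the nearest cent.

Assessed value = $2,070,000 × 0.14 = $289,800
Taxable value = $289,800 − $88,000 = $201,800
City of Bellmead: $201,800 × 0.0053 = $1,069.54
Port Authority: $201,800 × 0.004 = $807.2
Ashby Township: $201,800 × 0.00657 = $1,325.826
Corbett ISD: $201,800 × 0.01307 = $2,637.526
Sable Creek County: $201,800 × 0.003 = $605.4
Total = $6,445.492

$6,445.49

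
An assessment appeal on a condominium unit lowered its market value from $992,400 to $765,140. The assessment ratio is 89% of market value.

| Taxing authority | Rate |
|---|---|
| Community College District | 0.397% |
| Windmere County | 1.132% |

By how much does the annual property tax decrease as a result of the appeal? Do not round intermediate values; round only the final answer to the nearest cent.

Old assessed value = $992,400 × 0.89 = $883,236
New assessed value = $765,140 × 0.89 = $680,974.6
Combined rate = 0.00397 + 0.01132 = 0.01529
Old tax = $883,236 × 0.01529 = $13,504.67844
New tax = $680,974.6 × 0.01529 = $10,412.101634
Reduction = $13,504.67844 − $10,412.101634 = $3,092.576806

$3,092.58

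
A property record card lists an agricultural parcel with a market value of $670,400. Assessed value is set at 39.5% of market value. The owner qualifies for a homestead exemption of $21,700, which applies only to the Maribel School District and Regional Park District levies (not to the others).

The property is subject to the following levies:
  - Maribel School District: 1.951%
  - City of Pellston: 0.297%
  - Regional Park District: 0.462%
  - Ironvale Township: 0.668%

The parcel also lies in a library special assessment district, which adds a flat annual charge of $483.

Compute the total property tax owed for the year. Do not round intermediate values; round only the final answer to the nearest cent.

$8,904.59

Assessed value = $670,400 × 0.395 = $264,808
Maribel School District: ($264,808 − $21,700) × 0.01951 = $243,108 × 0.01951 = $4,743.03708
City of Pellston: $264,808 × 0.00297 = $786.47976
Regional Park District: ($264,808 − $21,700) × 0.00462 = $243,108 × 0.00462 = $1,123.15896
Ironvale Township: $264,808 × 0.00668 = $1,768.91744
Levies subtotal = $8,421.59324
Total = $8,421.59324 + $483 = $8,904.59324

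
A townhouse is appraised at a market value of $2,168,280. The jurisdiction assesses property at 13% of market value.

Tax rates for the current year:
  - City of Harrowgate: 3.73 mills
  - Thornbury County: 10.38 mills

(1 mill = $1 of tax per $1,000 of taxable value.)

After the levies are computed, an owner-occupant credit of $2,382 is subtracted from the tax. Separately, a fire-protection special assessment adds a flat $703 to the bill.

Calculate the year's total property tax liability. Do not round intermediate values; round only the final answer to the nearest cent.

Assessed value = $2,168,280 × 0.13 = $281,876.4
City of Harrowgate: $281,876.4 × 0.00373 = $1,051.398972
Thornbury County: $281,876.4 × 0.01038 = $2,925.877032
Levies subtotal = $3,977.276004
After credit = $3,977.276004 − $2,382 = $1,595.276004
Total = $1,595.276004 + $703 = $2,298.276004

$2,298.28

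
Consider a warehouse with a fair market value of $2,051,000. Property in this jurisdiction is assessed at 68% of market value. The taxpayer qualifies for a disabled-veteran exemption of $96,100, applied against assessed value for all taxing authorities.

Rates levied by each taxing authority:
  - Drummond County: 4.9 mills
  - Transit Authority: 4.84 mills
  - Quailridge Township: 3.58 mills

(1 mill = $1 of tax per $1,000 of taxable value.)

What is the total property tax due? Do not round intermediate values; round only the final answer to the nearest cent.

$17,297.09

Assessed value = $2,051,000 × 0.68 = $1,394,680
Taxable value = $1,394,680 − $96,100 = $1,298,580
Drummond County: $1,298,580 × 0.0049 = $6,363.042
Transit Authority: $1,298,580 × 0.00484 = $6,285.1272
Quailridge Township: $1,298,580 × 0.00358 = $4,648.9164
Total = $6,363.042 + $6,285.1272 + $4,648.9164 = $17,297.0856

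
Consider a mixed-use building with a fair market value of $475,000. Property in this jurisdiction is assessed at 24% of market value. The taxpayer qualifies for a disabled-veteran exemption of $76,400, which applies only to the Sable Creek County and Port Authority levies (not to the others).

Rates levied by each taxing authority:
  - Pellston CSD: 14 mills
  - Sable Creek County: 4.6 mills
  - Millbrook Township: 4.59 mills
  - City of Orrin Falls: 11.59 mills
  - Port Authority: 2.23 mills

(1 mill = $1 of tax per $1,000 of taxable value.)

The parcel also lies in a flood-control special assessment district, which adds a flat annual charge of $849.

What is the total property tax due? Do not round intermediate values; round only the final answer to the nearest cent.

$4,546.33

Assessed value = $475,000 × 0.24 = $114,000
Pellston CSD: $114,000 × 0.014 = $1,596
Sable Creek County: ($114,000 − $76,400) × 0.0046 = $37,600 × 0.0046 = $172.96
Millbrook Township: $114,000 × 0.00459 = $523.26
City of Orrin Falls: $114,000 × 0.01159 = $1,321.26
Port Authority: ($114,000 − $76,400) × 0.00223 = $37,600 × 0.00223 = $83.848
Levies subtotal = $3,697.328
Total = $3,697.328 + $849 = $4,546.328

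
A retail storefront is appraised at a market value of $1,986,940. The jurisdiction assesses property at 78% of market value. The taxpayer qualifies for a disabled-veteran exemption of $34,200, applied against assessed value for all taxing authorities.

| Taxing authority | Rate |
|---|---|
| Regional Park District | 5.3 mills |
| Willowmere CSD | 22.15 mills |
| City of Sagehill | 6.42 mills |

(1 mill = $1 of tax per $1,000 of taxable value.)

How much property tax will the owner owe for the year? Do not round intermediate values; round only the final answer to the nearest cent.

$51,333.82

Assessed value = $1,986,940 × 0.78 = $1,549,813.2
Taxable value = $1,549,813.2 − $34,200 = $1,515,613.2
Regional Park District: $1,515,613.2 × 0.0053 = $8,032.74996
Willowmere CSD: $1,515,613.2 × 0.02215 = $33,570.83238
City of Sagehill: $1,515,613.2 × 0.00642 = $9,730.236744
Total = $8,032.74996 + $33,570.83238 + $9,730.236744 = $51,333.819084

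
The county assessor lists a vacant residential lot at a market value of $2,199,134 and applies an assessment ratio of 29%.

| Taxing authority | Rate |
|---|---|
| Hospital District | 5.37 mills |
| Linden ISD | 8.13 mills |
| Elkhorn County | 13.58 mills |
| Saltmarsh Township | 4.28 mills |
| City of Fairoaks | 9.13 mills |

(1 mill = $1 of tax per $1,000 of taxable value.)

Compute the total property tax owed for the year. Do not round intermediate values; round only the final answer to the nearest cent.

Assessed value = $2,199,134 × 0.29 = $637,748.86
Hospital District: $637,748.86 × 0.00537 = $3,424.7113782
Linden ISD: $637,748.86 × 0.00813 = $5,184.8982318
Elkhorn County: $637,748.86 × 0.01358 = $8,660.6295188
Saltmarsh Township: $637,748.86 × 0.00428 = $2,729.5651208
City of Fairoaks: $637,748.86 × 0.00913 = $5,822.6470918
Total = $3,424.7113782 + $5,184.8982318 + $8,660.6295188 + $2,729.5651208 + $5,822.6470918 = $25,822.4513414

$25,822.45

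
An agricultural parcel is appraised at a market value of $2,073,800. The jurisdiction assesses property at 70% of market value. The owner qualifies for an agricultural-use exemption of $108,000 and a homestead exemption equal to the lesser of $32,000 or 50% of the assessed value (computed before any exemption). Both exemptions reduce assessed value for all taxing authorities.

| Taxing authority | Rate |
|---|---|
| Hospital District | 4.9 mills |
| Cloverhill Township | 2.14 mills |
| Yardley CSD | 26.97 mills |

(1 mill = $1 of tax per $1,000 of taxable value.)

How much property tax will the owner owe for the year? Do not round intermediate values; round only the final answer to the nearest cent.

$44,609.56

Assessed value = $2,073,800 × 0.7 = $1,451,660
Homestead exemption = min($32,000, 50% × $1,451,660) = min($32,000, $725,830) = $32,000 (dollar cap binds)
Taxable value = $1,451,660 − $108,000 − $32,000 = $1,311,660
Hospital District: $1,311,660 × 0.0049 = $6,427.134
Cloverhill Township: $1,311,660 × 0.00214 = $2,806.9524
Yardley CSD: $1,311,660 × 0.02697 = $35,375.4702
Total = $44,609.5566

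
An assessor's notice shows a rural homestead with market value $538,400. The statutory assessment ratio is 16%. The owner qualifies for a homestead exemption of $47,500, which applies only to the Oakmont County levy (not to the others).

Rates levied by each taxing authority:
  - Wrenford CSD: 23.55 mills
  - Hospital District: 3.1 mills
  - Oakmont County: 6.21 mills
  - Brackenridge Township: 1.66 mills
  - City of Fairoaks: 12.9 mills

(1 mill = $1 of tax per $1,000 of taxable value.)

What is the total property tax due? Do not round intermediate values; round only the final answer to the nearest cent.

Assessed value = $538,400 × 0.16 = $86,144
Wrenford CSD: $86,144 × 0.02355 = $2,028.6912
Hospital District: $86,144 × 0.0031 = $267.0464
Oakmont County: ($86,144 − $47,500) × 0.00621 = $38,644 × 0.00621 = $239.97924
Brackenridge Township: $86,144 × 0.00166 = $142.99904
City of Fairoaks: $86,144 × 0.0129 = $1,111.2576
Total = $3,789.97348

$3,789.97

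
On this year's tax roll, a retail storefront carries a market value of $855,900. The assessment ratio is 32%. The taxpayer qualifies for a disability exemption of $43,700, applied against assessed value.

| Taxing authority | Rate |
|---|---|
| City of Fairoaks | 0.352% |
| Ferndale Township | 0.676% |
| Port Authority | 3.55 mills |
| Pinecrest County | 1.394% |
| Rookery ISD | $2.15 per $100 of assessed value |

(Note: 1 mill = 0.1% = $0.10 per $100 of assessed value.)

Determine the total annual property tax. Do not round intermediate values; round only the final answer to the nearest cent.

Assessed value = $855,900 × 0.32 = $273,888
Taxable value = $273,888 − $43,700 = $230,188
City of Fairoaks: $230,188 × 0.00352 = $810.26176
Ferndale Township: $230,188 × 0.00676 = $1,556.07088
Port Authority: $230,188 × 0.00355 = $817.1674
Pinecrest County: $230,188 × 0.01394 = $3,208.82072
Rookery ISD: $230,188 × 0.0215 = $4,949.042
Total = $11,341.36276

$11,341.36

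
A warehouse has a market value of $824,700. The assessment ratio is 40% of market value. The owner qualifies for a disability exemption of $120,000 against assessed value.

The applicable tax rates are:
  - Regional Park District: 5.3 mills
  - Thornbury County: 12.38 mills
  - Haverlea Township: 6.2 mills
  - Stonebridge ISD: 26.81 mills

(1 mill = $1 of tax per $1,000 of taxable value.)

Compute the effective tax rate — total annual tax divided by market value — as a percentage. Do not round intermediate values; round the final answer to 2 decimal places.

Assessed value = $824,700 × 0.4 = $329,880
Taxable value = $329,880 − $120,000 = $209,880
Regional Park District: $209,880 × 0.0053 = $1,112.364
Thornbury County: $209,880 × 0.01238 = $2,598.3144
Haverlea Township: $209,880 × 0.0062 = $1,301.256
Stonebridge ISD: $209,880 × 0.02681 = $5,626.8828
Total tax = $10,638.8172
Effective rate = $10,638.8172 ÷ $824,700 = 1.29% of market value

1.29%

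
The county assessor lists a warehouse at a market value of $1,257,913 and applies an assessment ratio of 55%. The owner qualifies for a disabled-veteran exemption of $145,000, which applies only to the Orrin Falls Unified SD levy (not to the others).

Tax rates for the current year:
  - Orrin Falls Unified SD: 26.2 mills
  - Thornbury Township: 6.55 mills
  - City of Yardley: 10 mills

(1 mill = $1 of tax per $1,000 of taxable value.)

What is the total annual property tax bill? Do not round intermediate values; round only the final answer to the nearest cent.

$25,777.68

Assessed value = $1,257,913 × 0.55 = $691,852.15
Orrin Falls Unified SD: ($691,852.15 − $145,000) × 0.0262 = $546,852.15 × 0.0262 = $14,327.52633
Thornbury Township: $691,852.15 × 0.00655 = $4,531.6315825
City of Yardley: $691,852.15 × 0.01 = $6,918.5215
Total = $25,777.6794125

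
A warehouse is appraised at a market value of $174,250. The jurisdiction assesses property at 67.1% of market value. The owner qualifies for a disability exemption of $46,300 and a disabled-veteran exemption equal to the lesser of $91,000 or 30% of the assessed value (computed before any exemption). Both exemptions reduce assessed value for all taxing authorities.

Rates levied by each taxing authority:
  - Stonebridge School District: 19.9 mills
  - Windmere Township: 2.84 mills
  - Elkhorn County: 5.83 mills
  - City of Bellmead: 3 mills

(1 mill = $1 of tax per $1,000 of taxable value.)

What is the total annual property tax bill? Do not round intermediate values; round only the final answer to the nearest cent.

$1,122.16

Assessed value = $174,250 × 0.671 = $116,921.75
Disabled-veteran exemption = min($91,000, 30% × $116,921.75) = min($91,000, $35,076.525) = $35,076.525 (percentage binds)
Taxable value = $116,921.75 − $46,300 − $35,076.525 = $35,545.225
Stonebridge School District: $35,545.225 × 0.0199 = $707.3499775
Windmere Township: $35,545.225 × 0.00284 = $100.948439
Elkhorn County: $35,545.225 × 0.00583 = $207.22866175
City of Bellmead: $35,545.225 × 0.003 = $106.635675
Total = $1,122.16275325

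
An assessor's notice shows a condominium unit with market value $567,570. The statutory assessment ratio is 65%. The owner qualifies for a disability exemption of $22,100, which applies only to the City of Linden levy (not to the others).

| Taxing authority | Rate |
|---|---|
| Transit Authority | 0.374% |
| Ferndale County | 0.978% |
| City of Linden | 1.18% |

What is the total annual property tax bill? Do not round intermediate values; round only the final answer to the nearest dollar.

Assessed value = $567,570 × 0.65 = $368,920.5
Transit Authority: $368,920.5 × 0.00374 = $1,379.76267
Ferndale County: $368,920.5 × 0.00978 = $3,608.04249
City of Linden: ($368,920.5 − $22,100) × 0.0118 = $346,820.5 × 0.0118 = $4,092.4819
Total = $9,080.28706

$9,080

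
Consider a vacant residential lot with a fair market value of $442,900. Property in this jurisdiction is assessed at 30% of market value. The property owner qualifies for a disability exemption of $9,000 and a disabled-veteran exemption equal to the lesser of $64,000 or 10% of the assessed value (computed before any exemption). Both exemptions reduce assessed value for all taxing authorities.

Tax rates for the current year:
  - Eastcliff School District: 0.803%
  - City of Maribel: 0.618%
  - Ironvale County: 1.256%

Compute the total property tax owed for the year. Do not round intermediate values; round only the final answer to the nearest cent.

Assessed value = $442,900 × 0.3 = $132,870
Disabled-veteran exemption = min($64,000, 10% × $132,870) = min($64,000, $13,287) = $13,287 (percentage binds)
Taxable value = $132,870 − $9,000 − $13,287 = $110,583
Eastcliff School District: $110,583 × 0.00803 = $887.98149
City of Maribel: $110,583 × 0.00618 = $683.40294
Ironvale County: $110,583 × 0.01256 = $1,388.92248
Total = $2,960.30691

$2,960.31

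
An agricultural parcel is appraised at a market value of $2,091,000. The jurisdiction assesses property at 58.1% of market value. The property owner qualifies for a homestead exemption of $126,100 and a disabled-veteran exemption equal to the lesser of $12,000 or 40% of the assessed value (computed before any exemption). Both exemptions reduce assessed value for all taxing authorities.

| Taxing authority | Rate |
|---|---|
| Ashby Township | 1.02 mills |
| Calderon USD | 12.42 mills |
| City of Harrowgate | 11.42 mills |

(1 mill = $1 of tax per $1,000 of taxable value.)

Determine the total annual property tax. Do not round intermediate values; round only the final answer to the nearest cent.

Assessed value = $2,091,000 × 0.581 = $1,214,871
Disabled-veteran exemption = min($12,000, 40% × $1,214,871) = min($12,000, $485,948.4) = $12,000 (dollar cap binds)
Taxable value = $1,214,871 − $126,100 − $12,000 = $1,076,771
Ashby Township: $1,076,771 × 0.00102 = $1,098.30642
Calderon USD: $1,076,771 × 0.01242 = $13,373.49582
City of Harrowgate: $1,076,771 × 0.01142 = $12,296.72482
Total = $26,768.52706

$26,768.53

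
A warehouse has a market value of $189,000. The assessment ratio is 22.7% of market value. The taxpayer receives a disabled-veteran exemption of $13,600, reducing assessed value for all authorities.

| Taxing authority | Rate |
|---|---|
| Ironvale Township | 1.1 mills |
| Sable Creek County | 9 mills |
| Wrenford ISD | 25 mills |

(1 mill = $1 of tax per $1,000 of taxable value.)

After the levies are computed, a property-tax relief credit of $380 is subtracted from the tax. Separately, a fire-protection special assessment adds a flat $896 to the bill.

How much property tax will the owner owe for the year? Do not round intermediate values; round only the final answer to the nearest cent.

Assessed value = $189,000 × 0.227 = $42,903
Taxable value = $42,903 − $13,600 = $29,303
Ironvale Township: $29,303 × 0.0011 = $32.2333
Sable Creek County: $29,303 × 0.009 = $263.727
Wrenford ISD: $29,303 × 0.025 = $732.575
Levies subtotal = $1,028.5353
After credit = $1,028.5353 − $380 = $648.5353
Total = $648.5353 + $896 = $1,544.5353

$1,544.54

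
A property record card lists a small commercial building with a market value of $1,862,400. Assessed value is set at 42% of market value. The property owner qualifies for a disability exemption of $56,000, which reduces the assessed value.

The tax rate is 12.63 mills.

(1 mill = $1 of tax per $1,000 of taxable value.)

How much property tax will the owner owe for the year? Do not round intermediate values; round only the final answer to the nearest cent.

Assessed value = $1,862,400 × 0.42 = $782,208
Taxable value = $782,208 − $56,000 = $726,208
Tax = $726,208 × 0.01263 = $9,172.00704

$9,172.01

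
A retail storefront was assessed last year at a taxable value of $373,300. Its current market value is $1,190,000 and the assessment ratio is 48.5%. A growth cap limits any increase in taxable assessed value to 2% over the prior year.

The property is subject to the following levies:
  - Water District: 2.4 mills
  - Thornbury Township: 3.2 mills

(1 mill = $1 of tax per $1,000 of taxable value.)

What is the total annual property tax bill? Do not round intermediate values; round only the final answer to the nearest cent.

$2,132.29

Uncapped assessed value = $1,190,000 × 0.485 = $577,150
Cap limit = $373,300 × 1.02 = $380,766
Taxable assessed value = min($577,150, $380,766) = $380,766 (cap binds)
Water District: $380,766 × 0.0024 = $913.8384
Thornbury Township: $380,766 × 0.0032 = $1,218.4512
Total = $2,132.2896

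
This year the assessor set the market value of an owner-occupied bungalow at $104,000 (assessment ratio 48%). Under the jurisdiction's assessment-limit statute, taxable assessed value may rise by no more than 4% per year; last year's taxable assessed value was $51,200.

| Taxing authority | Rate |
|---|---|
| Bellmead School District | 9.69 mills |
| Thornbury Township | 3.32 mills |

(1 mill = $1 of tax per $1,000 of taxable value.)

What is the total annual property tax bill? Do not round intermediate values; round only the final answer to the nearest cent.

Uncapped assessed value = $104,000 × 0.48 = $49,920
Cap limit = $51,200 × 1.04 = $53,248
Taxable assessed value = min($49,920, $53,248) = $49,920 (cap does not bind)
Bellmead School District: $49,920 × 0.00969 = $483.7248
Thornbury Township: $49,920 × 0.00332 = $165.7344
Total = $649.4592

$649.46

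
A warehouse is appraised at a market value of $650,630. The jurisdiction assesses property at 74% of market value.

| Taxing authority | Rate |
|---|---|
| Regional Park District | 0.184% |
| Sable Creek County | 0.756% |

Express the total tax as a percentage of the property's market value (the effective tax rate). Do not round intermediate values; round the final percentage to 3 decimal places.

0.696%

Assessed value = $650,630 × 0.74 = $481,466.2
Regional Park District: $481,466.2 × 0.00184 = $885.897808
Sable Creek County: $481,466.2 × 0.00756 = $3,639.884472
Total tax = $4,525.78228
Effective rate = $4,525.78228 ÷ $650,630 = 0.696% of market value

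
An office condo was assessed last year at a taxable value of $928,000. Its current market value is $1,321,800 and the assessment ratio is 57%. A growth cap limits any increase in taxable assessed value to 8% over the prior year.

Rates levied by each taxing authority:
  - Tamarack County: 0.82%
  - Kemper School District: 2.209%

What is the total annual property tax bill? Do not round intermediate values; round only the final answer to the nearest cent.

Uncapped assessed value = $1,321,800 × 0.57 = $753,426
Cap limit = $928,000 × 1.08 = $1,002,240
Taxable assessed value = min($753,426, $1,002,240) = $753,426 (cap does not bind)
Tamarack County: $753,426 × 0.0082 = $6,178.0932
Kemper School District: $753,426 × 0.02209 = $16,643.18034
Total = $22,821.27354

$22,821.27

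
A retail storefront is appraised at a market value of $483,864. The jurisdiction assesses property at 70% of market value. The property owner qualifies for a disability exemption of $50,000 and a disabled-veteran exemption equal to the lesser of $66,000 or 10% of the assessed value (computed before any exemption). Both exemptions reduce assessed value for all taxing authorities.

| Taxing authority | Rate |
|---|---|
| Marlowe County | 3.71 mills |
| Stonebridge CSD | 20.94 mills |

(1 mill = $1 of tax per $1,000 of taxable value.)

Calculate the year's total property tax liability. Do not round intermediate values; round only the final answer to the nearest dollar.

$6,282

Assessed value = $483,864 × 0.7 = $338,704.8
Disabled-veteran exemption = min($66,000, 10% × $338,704.8) = min($66,000, $33,870.48) = $33,870.48 (percentage binds)
Taxable value = $338,704.8 − $50,000 − $33,870.48 = $254,834.32
Marlowe County: $254,834.32 × 0.00371 = $945.4353272
Stonebridge CSD: $254,834.32 × 0.02094 = $5,336.2306608
Total = $6,281.665988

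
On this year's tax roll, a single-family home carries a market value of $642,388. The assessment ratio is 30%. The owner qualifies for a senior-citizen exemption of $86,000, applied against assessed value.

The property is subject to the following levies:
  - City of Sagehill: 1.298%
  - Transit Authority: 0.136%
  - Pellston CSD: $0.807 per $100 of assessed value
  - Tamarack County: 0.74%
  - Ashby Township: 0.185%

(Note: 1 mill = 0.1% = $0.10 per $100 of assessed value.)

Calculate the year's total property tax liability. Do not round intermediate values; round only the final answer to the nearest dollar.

Assessed value = $642,388 × 0.3 = $192,716.4
Taxable value = $192,716.4 − $86,000 = $106,716.4
City of Sagehill: $106,716.4 × 0.01298 = $1,385.178872
Transit Authority: $106,716.4 × 0.00136 = $145.134304
Pellston CSD: $106,716.4 × 0.00807 = $861.201348
Tamarack County: $106,716.4 × 0.0074 = $789.70136
Ashby Township: $106,716.4 × 0.00185 = $197.42534
Total = $3,378.641224

$3,379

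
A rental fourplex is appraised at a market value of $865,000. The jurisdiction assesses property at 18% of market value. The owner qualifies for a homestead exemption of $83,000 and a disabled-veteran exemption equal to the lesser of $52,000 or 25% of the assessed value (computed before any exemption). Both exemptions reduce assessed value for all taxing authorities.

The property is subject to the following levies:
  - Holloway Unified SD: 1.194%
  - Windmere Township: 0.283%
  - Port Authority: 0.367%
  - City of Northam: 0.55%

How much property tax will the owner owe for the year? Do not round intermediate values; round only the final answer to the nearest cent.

$808.57

Assessed value = $865,000 × 0.18 = $155,700
Disabled-veteran exemption = min($52,000, 25% × $155,700) = min($52,000, $38,925) = $38,925 (percentage binds)
Taxable value = $155,700 − $83,000 − $38,925 = $33,775
Holloway Unified SD: $33,775 × 0.01194 = $403.2735
Windmere Township: $33,775 × 0.00283 = $95.58325
Port Authority: $33,775 × 0.00367 = $123.95425
City of Northam: $33,775 × 0.0055 = $185.7625
Total = $808.5735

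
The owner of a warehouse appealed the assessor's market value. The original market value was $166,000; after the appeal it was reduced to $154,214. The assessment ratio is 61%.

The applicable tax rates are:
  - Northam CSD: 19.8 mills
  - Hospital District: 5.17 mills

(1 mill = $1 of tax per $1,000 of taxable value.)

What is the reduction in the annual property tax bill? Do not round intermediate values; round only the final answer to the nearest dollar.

Old assessed value = $166,000 × 0.61 = $101,260
New assessed value = $154,214 × 0.61 = $94,070.54
Combined rate = 0.0198 + 0.00517 = 0.02497
Old tax = $101,260 × 0.02497 = $2,528.4622
New tax = $94,070.54 × 0.02497 = $2,348.9413838
Reduction = $2,528.4622 − $2,348.9413838 = $179.5208162

$180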